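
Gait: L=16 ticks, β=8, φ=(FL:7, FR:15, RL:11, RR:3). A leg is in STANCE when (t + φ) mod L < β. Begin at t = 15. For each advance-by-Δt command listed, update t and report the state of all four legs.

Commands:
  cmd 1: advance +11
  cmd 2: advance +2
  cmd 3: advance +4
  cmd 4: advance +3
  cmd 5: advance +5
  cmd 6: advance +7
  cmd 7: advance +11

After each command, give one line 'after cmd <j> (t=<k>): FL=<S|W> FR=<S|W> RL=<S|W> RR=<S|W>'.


after cmd 1 (t=26): FL=S FR=W RL=S RR=W
after cmd 2 (t=28): FL=S FR=W RL=S RR=W
after cmd 3 (t=32): FL=S FR=W RL=W RR=S
after cmd 4 (t=35): FL=W FR=S RL=W RR=S
after cmd 5 (t=40): FL=W FR=S RL=S RR=W
after cmd 6 (t=47): FL=S FR=W RL=W RR=S
after cmd 7 (t=58): FL=S FR=W RL=S RR=W

start t=15: FL=S FR=W RL=W RR=S
cmd 1: advance +11 → t=26, phase=(1,9,5,13) → FL=S FR=W RL=S RR=W
cmd 2: advance +2 → t=28, phase=(3,11,7,15) → FL=S FR=W RL=S RR=W
cmd 3: advance +4 → t=32, phase=(7,15,11,3) → FL=S FR=W RL=W RR=S
cmd 4: advance +3 → t=35, phase=(10,2,14,6) → FL=W FR=S RL=W RR=S
cmd 5: advance +5 → t=40, phase=(15,7,3,11) → FL=W FR=S RL=S RR=W
cmd 6: advance +7 → t=47, phase=(6,14,10,2) → FL=S FR=W RL=W RR=S
cmd 7: advance +11 → t=58, phase=(1,9,5,13) → FL=S FR=W RL=S RR=W


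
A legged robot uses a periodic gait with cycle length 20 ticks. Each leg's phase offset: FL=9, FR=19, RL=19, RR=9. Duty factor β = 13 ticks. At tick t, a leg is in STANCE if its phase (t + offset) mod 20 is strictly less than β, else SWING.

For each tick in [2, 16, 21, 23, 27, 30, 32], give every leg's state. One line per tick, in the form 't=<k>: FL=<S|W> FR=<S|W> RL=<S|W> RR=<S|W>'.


t=2: FL=S FR=S RL=S RR=S
t=16: FL=S FR=W RL=W RR=S
t=21: FL=S FR=S RL=S RR=S
t=23: FL=S FR=S RL=S RR=S
t=27: FL=W FR=S RL=S RR=W
t=30: FL=W FR=S RL=S RR=W
t=32: FL=S FR=S RL=S RR=S

t=2: phase=(11,1,1,11) vs β=13 → FL=S FR=S RL=S RR=S
t=16: phase=(5,15,15,5) vs β=13 → FL=S FR=W RL=W RR=S
t=21: phase=(10,0,0,10) vs β=13 → FL=S FR=S RL=S RR=S
t=23: phase=(12,2,2,12) vs β=13 → FL=S FR=S RL=S RR=S
t=27: phase=(16,6,6,16) vs β=13 → FL=W FR=S RL=S RR=W
t=30: phase=(19,9,9,19) vs β=13 → FL=W FR=S RL=S RR=W
t=32: phase=(1,11,11,1) vs β=13 → FL=S FR=S RL=S RR=S


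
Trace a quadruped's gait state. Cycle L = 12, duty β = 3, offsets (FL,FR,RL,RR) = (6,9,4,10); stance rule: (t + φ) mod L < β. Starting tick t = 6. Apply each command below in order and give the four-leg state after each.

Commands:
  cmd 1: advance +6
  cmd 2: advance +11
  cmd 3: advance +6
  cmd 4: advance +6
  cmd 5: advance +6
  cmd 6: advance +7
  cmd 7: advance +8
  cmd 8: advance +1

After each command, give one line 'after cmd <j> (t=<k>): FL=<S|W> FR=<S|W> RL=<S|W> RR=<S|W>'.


start t=6: FL=S FR=W RL=W RR=W
cmd 1: advance +6 → t=12, phase=(6,9,4,10) → FL=W FR=W RL=W RR=W
cmd 2: advance +11 → t=23, phase=(5,8,3,9) → FL=W FR=W RL=W RR=W
cmd 3: advance +6 → t=29, phase=(11,2,9,3) → FL=W FR=S RL=W RR=W
cmd 4: advance +6 → t=35, phase=(5,8,3,9) → FL=W FR=W RL=W RR=W
cmd 5: advance +6 → t=41, phase=(11,2,9,3) → FL=W FR=S RL=W RR=W
cmd 6: advance +7 → t=48, phase=(6,9,4,10) → FL=W FR=W RL=W RR=W
cmd 7: advance +8 → t=56, phase=(2,5,0,6) → FL=S FR=W RL=S RR=W
cmd 8: advance +1 → t=57, phase=(3,6,1,7) → FL=W FR=W RL=S RR=W

after cmd 1 (t=12): FL=W FR=W RL=W RR=W
after cmd 2 (t=23): FL=W FR=W RL=W RR=W
after cmd 3 (t=29): FL=W FR=S RL=W RR=W
after cmd 4 (t=35): FL=W FR=W RL=W RR=W
after cmd 5 (t=41): FL=W FR=S RL=W RR=W
after cmd 6 (t=48): FL=W FR=W RL=W RR=W
after cmd 7 (t=56): FL=S FR=W RL=S RR=W
after cmd 8 (t=57): FL=W FR=W RL=S RR=W


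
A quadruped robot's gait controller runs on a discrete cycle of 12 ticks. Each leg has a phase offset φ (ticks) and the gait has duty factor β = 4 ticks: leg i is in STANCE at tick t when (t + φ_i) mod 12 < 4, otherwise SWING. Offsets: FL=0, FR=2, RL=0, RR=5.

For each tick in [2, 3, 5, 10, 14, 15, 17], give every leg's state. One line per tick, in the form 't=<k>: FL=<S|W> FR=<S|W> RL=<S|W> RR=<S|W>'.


t=2: FL=S FR=W RL=S RR=W
t=3: FL=S FR=W RL=S RR=W
t=5: FL=W FR=W RL=W RR=W
t=10: FL=W FR=S RL=W RR=S
t=14: FL=S FR=W RL=S RR=W
t=15: FL=S FR=W RL=S RR=W
t=17: FL=W FR=W RL=W RR=W

t=2: phase=(2,4,2,7) vs β=4 → FL=S FR=W RL=S RR=W
t=3: phase=(3,5,3,8) vs β=4 → FL=S FR=W RL=S RR=W
t=5: phase=(5,7,5,10) vs β=4 → FL=W FR=W RL=W RR=W
t=10: phase=(10,0,10,3) vs β=4 → FL=W FR=S RL=W RR=S
t=14: phase=(2,4,2,7) vs β=4 → FL=S FR=W RL=S RR=W
t=15: phase=(3,5,3,8) vs β=4 → FL=S FR=W RL=S RR=W
t=17: phase=(5,7,5,10) vs β=4 → FL=W FR=W RL=W RR=W


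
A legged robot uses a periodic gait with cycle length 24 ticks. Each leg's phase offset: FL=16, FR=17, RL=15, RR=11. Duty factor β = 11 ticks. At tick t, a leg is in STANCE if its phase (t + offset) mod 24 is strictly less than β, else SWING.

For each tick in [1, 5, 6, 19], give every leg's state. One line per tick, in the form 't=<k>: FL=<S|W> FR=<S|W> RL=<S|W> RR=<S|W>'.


t=1: phase=(17,18,16,12) vs β=11 → FL=W FR=W RL=W RR=W
t=5: phase=(21,22,20,16) vs β=11 → FL=W FR=W RL=W RR=W
t=6: phase=(22,23,21,17) vs β=11 → FL=W FR=W RL=W RR=W
t=19: phase=(11,12,10,6) vs β=11 → FL=W FR=W RL=S RR=S

t=1: FL=W FR=W RL=W RR=W
t=5: FL=W FR=W RL=W RR=W
t=6: FL=W FR=W RL=W RR=W
t=19: FL=W FR=W RL=S RR=S


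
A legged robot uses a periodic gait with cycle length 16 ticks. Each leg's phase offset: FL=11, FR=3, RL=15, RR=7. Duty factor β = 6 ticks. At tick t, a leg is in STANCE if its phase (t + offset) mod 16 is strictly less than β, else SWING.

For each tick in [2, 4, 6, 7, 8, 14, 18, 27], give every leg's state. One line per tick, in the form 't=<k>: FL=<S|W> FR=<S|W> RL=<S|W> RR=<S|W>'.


t=2: phase=(13,5,1,9) vs β=6 → FL=W FR=S RL=S RR=W
t=4: phase=(15,7,3,11) vs β=6 → FL=W FR=W RL=S RR=W
t=6: phase=(1,9,5,13) vs β=6 → FL=S FR=W RL=S RR=W
t=7: phase=(2,10,6,14) vs β=6 → FL=S FR=W RL=W RR=W
t=8: phase=(3,11,7,15) vs β=6 → FL=S FR=W RL=W RR=W
t=14: phase=(9,1,13,5) vs β=6 → FL=W FR=S RL=W RR=S
t=18: phase=(13,5,1,9) vs β=6 → FL=W FR=S RL=S RR=W
t=27: phase=(6,14,10,2) vs β=6 → FL=W FR=W RL=W RR=S

t=2: FL=W FR=S RL=S RR=W
t=4: FL=W FR=W RL=S RR=W
t=6: FL=S FR=W RL=S RR=W
t=7: FL=S FR=W RL=W RR=W
t=8: FL=S FR=W RL=W RR=W
t=14: FL=W FR=S RL=W RR=S
t=18: FL=W FR=S RL=S RR=W
t=27: FL=W FR=W RL=W RR=S


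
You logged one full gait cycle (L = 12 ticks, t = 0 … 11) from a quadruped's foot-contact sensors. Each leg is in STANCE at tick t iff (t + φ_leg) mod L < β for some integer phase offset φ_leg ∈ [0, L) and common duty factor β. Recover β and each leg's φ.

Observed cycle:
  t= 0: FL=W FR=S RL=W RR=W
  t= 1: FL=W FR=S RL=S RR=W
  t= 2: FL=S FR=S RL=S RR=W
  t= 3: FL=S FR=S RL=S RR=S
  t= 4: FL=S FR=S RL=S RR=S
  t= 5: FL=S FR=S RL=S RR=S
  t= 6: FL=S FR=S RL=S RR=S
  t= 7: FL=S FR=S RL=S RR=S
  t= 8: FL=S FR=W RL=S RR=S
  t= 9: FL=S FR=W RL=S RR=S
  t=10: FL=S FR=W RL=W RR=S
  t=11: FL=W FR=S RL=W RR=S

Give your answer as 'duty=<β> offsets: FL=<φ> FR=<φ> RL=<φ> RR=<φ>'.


duty=9 offsets: FL=10 FR=1 RL=11 RR=9

duty β = stance ticks per leg = 9
FL: stance ticks = 9; W→S at t=2 → φ=10
FR: stance ticks = 9; W→S at t=11 → φ=1
RL: stance ticks = 9; W→S at t=1 → φ=11
RR: stance ticks = 9; W→S at t=3 → φ=9


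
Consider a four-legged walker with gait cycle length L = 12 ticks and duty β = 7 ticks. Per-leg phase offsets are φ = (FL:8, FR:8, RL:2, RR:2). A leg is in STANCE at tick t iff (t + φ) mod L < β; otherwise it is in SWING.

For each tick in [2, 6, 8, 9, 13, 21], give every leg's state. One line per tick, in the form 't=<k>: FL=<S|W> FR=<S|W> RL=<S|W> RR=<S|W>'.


t=2: FL=W FR=W RL=S RR=S
t=6: FL=S FR=S RL=W RR=W
t=8: FL=S FR=S RL=W RR=W
t=9: FL=S FR=S RL=W RR=W
t=13: FL=W FR=W RL=S RR=S
t=21: FL=S FR=S RL=W RR=W

t=2: phase=(10,10,4,4) vs β=7 → FL=W FR=W RL=S RR=S
t=6: phase=(2,2,8,8) vs β=7 → FL=S FR=S RL=W RR=W
t=8: phase=(4,4,10,10) vs β=7 → FL=S FR=S RL=W RR=W
t=9: phase=(5,5,11,11) vs β=7 → FL=S FR=S RL=W RR=W
t=13: phase=(9,9,3,3) vs β=7 → FL=W FR=W RL=S RR=S
t=21: phase=(5,5,11,11) vs β=7 → FL=S FR=S RL=W RR=W


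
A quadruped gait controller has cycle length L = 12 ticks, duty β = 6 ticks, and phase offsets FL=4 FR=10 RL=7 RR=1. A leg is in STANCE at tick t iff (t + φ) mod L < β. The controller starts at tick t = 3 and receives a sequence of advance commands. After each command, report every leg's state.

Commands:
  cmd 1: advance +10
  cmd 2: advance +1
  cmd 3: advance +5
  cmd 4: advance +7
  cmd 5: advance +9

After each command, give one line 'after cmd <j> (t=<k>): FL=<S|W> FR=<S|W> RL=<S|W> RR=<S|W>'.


after cmd 1 (t=13): FL=S FR=W RL=W RR=S
after cmd 2 (t=14): FL=W FR=S RL=W RR=S
after cmd 3 (t=19): FL=W FR=S RL=S RR=W
after cmd 4 (t=26): FL=W FR=S RL=W RR=S
after cmd 5 (t=35): FL=S FR=W RL=W RR=S

start t=3: FL=W FR=S RL=W RR=S
cmd 1: advance +10 → t=13, phase=(5,11,8,2) → FL=S FR=W RL=W RR=S
cmd 2: advance +1 → t=14, phase=(6,0,9,3) → FL=W FR=S RL=W RR=S
cmd 3: advance +5 → t=19, phase=(11,5,2,8) → FL=W FR=S RL=S RR=W
cmd 4: advance +7 → t=26, phase=(6,0,9,3) → FL=W FR=S RL=W RR=S
cmd 5: advance +9 → t=35, phase=(3,9,6,0) → FL=S FR=W RL=W RR=S


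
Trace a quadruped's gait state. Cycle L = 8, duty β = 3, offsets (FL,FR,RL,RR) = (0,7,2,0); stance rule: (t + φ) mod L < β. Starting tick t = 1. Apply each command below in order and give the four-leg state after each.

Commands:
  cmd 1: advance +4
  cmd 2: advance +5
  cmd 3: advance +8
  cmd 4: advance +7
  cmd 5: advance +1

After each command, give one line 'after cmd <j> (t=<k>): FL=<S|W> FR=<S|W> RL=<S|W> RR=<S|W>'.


after cmd 1 (t=5): FL=W FR=W RL=W RR=W
after cmd 2 (t=10): FL=S FR=S RL=W RR=S
after cmd 3 (t=18): FL=S FR=S RL=W RR=S
after cmd 4 (t=25): FL=S FR=S RL=W RR=S
after cmd 5 (t=26): FL=S FR=S RL=W RR=S

start t=1: FL=S FR=S RL=W RR=S
cmd 1: advance +4 → t=5, phase=(5,4,7,5) → FL=W FR=W RL=W RR=W
cmd 2: advance +5 → t=10, phase=(2,1,4,2) → FL=S FR=S RL=W RR=S
cmd 3: advance +8 → t=18, phase=(2,1,4,2) → FL=S FR=S RL=W RR=S
cmd 4: advance +7 → t=25, phase=(1,0,3,1) → FL=S FR=S RL=W RR=S
cmd 5: advance +1 → t=26, phase=(2,1,4,2) → FL=S FR=S RL=W RR=S


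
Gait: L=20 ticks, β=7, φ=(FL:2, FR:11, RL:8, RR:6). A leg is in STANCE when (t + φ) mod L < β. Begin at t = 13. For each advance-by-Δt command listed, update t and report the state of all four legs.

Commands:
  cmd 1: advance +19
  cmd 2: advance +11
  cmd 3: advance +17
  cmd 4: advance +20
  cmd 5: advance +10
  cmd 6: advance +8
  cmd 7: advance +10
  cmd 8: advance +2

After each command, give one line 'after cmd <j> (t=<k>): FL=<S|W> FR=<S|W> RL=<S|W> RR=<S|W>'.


start t=13: FL=W FR=S RL=S RR=W
cmd 1: advance +19 → t=32, phase=(14,3,0,18) → FL=W FR=S RL=S RR=W
cmd 2: advance +11 → t=43, phase=(5,14,11,9) → FL=S FR=W RL=W RR=W
cmd 3: advance +17 → t=60, phase=(2,11,8,6) → FL=S FR=W RL=W RR=S
cmd 4: advance +20 → t=80, phase=(2,11,8,6) → FL=S FR=W RL=W RR=S
cmd 5: advance +10 → t=90, phase=(12,1,18,16) → FL=W FR=S RL=W RR=W
cmd 6: advance +8 → t=98, phase=(0,9,6,4) → FL=S FR=W RL=S RR=S
cmd 7: advance +10 → t=108, phase=(10,19,16,14) → FL=W FR=W RL=W RR=W
cmd 8: advance +2 → t=110, phase=(12,1,18,16) → FL=W FR=S RL=W RR=W

after cmd 1 (t=32): FL=W FR=S RL=S RR=W
after cmd 2 (t=43): FL=S FR=W RL=W RR=W
after cmd 3 (t=60): FL=S FR=W RL=W RR=S
after cmd 4 (t=80): FL=S FR=W RL=W RR=S
after cmd 5 (t=90): FL=W FR=S RL=W RR=W
after cmd 6 (t=98): FL=S FR=W RL=S RR=S
after cmd 7 (t=108): FL=W FR=W RL=W RR=W
after cmd 8 (t=110): FL=W FR=S RL=W RR=W


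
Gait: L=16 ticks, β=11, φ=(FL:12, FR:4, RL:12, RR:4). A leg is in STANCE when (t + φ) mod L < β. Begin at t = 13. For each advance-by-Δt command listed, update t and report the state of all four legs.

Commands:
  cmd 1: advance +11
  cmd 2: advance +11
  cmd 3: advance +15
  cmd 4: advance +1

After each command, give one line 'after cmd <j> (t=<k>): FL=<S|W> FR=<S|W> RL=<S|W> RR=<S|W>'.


start t=13: FL=S FR=S RL=S RR=S
cmd 1: advance +11 → t=24, phase=(4,12,4,12) → FL=S FR=W RL=S RR=W
cmd 2: advance +11 → t=35, phase=(15,7,15,7) → FL=W FR=S RL=W RR=S
cmd 3: advance +15 → t=50, phase=(14,6,14,6) → FL=W FR=S RL=W RR=S
cmd 4: advance +1 → t=51, phase=(15,7,15,7) → FL=W FR=S RL=W RR=S

after cmd 1 (t=24): FL=S FR=W RL=S RR=W
after cmd 2 (t=35): FL=W FR=S RL=W RR=S
after cmd 3 (t=50): FL=W FR=S RL=W RR=S
after cmd 4 (t=51): FL=W FR=S RL=W RR=S


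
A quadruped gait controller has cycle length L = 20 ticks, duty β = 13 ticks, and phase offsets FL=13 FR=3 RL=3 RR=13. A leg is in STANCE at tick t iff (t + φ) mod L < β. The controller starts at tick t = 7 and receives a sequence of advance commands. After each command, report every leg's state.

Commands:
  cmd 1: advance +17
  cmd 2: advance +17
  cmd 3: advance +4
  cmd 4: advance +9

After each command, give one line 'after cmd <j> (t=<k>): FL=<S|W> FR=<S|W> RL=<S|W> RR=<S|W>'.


after cmd 1 (t=24): FL=W FR=S RL=S RR=W
after cmd 2 (t=41): FL=W FR=S RL=S RR=W
after cmd 3 (t=45): FL=W FR=S RL=S RR=W
after cmd 4 (t=54): FL=S FR=W RL=W RR=S

start t=7: FL=S FR=S RL=S RR=S
cmd 1: advance +17 → t=24, phase=(17,7,7,17) → FL=W FR=S RL=S RR=W
cmd 2: advance +17 → t=41, phase=(14,4,4,14) → FL=W FR=S RL=S RR=W
cmd 3: advance +4 → t=45, phase=(18,8,8,18) → FL=W FR=S RL=S RR=W
cmd 4: advance +9 → t=54, phase=(7,17,17,7) → FL=S FR=W RL=W RR=S


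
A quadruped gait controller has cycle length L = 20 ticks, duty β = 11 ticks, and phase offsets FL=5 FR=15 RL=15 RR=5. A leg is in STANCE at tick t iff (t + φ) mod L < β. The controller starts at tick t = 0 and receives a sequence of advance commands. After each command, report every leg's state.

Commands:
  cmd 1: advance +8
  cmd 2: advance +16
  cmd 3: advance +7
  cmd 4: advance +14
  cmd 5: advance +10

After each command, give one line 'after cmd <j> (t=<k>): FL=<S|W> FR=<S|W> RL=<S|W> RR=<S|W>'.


after cmd 1 (t=8): FL=W FR=S RL=S RR=W
after cmd 2 (t=24): FL=S FR=W RL=W RR=S
after cmd 3 (t=31): FL=W FR=S RL=S RR=W
after cmd 4 (t=45): FL=S FR=S RL=S RR=S
after cmd 5 (t=55): FL=S FR=S RL=S RR=S

start t=0: FL=S FR=W RL=W RR=S
cmd 1: advance +8 → t=8, phase=(13,3,3,13) → FL=W FR=S RL=S RR=W
cmd 2: advance +16 → t=24, phase=(9,19,19,9) → FL=S FR=W RL=W RR=S
cmd 3: advance +7 → t=31, phase=(16,6,6,16) → FL=W FR=S RL=S RR=W
cmd 4: advance +14 → t=45, phase=(10,0,0,10) → FL=S FR=S RL=S RR=S
cmd 5: advance +10 → t=55, phase=(0,10,10,0) → FL=S FR=S RL=S RR=S


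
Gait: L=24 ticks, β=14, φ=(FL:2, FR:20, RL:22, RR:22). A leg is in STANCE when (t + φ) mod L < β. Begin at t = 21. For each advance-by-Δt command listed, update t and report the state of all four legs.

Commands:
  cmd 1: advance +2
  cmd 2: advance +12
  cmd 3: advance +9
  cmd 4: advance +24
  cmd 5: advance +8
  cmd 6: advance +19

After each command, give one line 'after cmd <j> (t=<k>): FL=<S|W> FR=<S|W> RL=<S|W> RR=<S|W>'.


after cmd 1 (t=23): FL=S FR=W RL=W RR=W
after cmd 2 (t=35): FL=S FR=S RL=S RR=S
after cmd 3 (t=44): FL=W FR=W RL=W RR=W
after cmd 4 (t=68): FL=W FR=W RL=W RR=W
after cmd 5 (t=76): FL=S FR=S RL=S RR=S
after cmd 6 (t=95): FL=S FR=W RL=W RR=W

start t=21: FL=W FR=W RL=W RR=W
cmd 1: advance +2 → t=23, phase=(1,19,21,21) → FL=S FR=W RL=W RR=W
cmd 2: advance +12 → t=35, phase=(13,7,9,9) → FL=S FR=S RL=S RR=S
cmd 3: advance +9 → t=44, phase=(22,16,18,18) → FL=W FR=W RL=W RR=W
cmd 4: advance +24 → t=68, phase=(22,16,18,18) → FL=W FR=W RL=W RR=W
cmd 5: advance +8 → t=76, phase=(6,0,2,2) → FL=S FR=S RL=S RR=S
cmd 6: advance +19 → t=95, phase=(1,19,21,21) → FL=S FR=W RL=W RR=W


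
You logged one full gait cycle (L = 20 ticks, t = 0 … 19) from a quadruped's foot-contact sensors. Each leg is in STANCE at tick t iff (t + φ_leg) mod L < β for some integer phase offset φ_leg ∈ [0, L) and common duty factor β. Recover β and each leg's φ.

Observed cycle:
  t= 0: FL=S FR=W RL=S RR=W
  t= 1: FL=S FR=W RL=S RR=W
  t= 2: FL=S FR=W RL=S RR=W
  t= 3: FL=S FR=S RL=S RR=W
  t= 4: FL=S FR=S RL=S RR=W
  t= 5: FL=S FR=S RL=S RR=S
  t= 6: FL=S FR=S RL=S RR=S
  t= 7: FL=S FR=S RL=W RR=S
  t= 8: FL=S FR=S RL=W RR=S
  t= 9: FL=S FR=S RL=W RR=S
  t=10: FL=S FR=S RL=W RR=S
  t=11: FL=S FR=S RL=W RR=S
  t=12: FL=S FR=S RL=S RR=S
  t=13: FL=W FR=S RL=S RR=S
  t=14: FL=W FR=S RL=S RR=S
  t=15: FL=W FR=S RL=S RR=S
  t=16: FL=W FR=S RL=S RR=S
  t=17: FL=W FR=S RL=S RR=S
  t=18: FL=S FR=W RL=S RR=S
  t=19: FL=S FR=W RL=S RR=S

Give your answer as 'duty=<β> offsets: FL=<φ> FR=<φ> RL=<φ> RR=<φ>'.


duty=15 offsets: FL=2 FR=17 RL=8 RR=15

duty β = stance ticks per leg = 15
FL: stance ticks = 15; W→S at t=18 → φ=2
FR: stance ticks = 15; W→S at t=3 → φ=17
RL: stance ticks = 15; W→S at t=12 → φ=8
RR: stance ticks = 15; W→S at t=5 → φ=15


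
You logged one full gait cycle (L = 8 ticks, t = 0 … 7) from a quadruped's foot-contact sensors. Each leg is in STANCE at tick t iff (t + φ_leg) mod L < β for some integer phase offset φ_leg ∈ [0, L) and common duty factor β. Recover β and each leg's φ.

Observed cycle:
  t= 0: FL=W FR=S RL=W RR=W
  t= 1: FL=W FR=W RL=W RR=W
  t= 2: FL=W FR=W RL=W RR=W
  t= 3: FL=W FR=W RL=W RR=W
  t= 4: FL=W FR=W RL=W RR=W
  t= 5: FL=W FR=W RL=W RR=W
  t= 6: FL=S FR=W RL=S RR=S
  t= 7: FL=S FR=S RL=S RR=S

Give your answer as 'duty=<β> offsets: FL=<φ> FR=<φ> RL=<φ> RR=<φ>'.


duty=2 offsets: FL=2 FR=1 RL=2 RR=2

duty β = stance ticks per leg = 2
FL: stance ticks = 2; W→S at t=6 → φ=2
FR: stance ticks = 2; W→S at t=7 → φ=1
RL: stance ticks = 2; W→S at t=6 → φ=2
RR: stance ticks = 2; W→S at t=6 → φ=2


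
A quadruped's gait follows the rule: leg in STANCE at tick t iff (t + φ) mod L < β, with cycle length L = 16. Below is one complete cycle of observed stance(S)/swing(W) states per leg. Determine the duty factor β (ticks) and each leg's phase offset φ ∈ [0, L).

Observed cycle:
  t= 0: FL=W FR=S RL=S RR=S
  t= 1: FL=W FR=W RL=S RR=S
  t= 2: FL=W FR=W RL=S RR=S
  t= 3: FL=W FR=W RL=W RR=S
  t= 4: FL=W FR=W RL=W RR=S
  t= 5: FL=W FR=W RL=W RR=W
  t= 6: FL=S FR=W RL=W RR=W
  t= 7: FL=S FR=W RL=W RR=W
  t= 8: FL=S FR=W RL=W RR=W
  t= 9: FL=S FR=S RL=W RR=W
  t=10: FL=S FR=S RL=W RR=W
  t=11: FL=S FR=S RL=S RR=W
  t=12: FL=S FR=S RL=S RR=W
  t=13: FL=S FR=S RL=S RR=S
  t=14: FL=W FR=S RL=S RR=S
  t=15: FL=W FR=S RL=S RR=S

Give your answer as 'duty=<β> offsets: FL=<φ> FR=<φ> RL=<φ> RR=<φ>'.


duty β = stance ticks per leg = 8
FL: stance ticks = 8; W→S at t=6 → φ=10
FR: stance ticks = 8; W→S at t=9 → φ=7
RL: stance ticks = 8; W→S at t=11 → φ=5
RR: stance ticks = 8; W→S at t=13 → φ=3

duty=8 offsets: FL=10 FR=7 RL=5 RR=3


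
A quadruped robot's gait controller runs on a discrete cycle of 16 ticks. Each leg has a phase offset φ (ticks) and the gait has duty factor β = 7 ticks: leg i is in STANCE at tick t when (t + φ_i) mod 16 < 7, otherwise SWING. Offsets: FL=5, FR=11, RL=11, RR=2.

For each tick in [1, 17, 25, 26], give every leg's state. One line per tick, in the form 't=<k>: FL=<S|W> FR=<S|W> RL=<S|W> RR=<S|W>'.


t=1: FL=S FR=W RL=W RR=S
t=17: FL=S FR=W RL=W RR=S
t=25: FL=W FR=S RL=S RR=W
t=26: FL=W FR=S RL=S RR=W

t=1: phase=(6,12,12,3) vs β=7 → FL=S FR=W RL=W RR=S
t=17: phase=(6,12,12,3) vs β=7 → FL=S FR=W RL=W RR=S
t=25: phase=(14,4,4,11) vs β=7 → FL=W FR=S RL=S RR=W
t=26: phase=(15,5,5,12) vs β=7 → FL=W FR=S RL=S RR=W


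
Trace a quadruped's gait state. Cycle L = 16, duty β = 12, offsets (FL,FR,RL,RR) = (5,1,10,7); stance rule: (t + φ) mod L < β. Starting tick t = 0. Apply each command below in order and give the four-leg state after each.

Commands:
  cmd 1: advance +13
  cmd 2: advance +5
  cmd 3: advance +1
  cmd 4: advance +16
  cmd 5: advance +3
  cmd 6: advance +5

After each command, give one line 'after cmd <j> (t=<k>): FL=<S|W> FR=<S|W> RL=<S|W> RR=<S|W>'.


after cmd 1 (t=13): FL=S FR=W RL=S RR=S
after cmd 2 (t=18): FL=S FR=S RL=W RR=S
after cmd 3 (t=19): FL=S FR=S RL=W RR=S
after cmd 4 (t=35): FL=S FR=S RL=W RR=S
after cmd 5 (t=38): FL=S FR=S RL=S RR=W
after cmd 6 (t=43): FL=S FR=W RL=S RR=S

start t=0: FL=S FR=S RL=S RR=S
cmd 1: advance +13 → t=13, phase=(2,14,7,4) → FL=S FR=W RL=S RR=S
cmd 2: advance +5 → t=18, phase=(7,3,12,9) → FL=S FR=S RL=W RR=S
cmd 3: advance +1 → t=19, phase=(8,4,13,10) → FL=S FR=S RL=W RR=S
cmd 4: advance +16 → t=35, phase=(8,4,13,10) → FL=S FR=S RL=W RR=S
cmd 5: advance +3 → t=38, phase=(11,7,0,13) → FL=S FR=S RL=S RR=W
cmd 6: advance +5 → t=43, phase=(0,12,5,2) → FL=S FR=W RL=S RR=S


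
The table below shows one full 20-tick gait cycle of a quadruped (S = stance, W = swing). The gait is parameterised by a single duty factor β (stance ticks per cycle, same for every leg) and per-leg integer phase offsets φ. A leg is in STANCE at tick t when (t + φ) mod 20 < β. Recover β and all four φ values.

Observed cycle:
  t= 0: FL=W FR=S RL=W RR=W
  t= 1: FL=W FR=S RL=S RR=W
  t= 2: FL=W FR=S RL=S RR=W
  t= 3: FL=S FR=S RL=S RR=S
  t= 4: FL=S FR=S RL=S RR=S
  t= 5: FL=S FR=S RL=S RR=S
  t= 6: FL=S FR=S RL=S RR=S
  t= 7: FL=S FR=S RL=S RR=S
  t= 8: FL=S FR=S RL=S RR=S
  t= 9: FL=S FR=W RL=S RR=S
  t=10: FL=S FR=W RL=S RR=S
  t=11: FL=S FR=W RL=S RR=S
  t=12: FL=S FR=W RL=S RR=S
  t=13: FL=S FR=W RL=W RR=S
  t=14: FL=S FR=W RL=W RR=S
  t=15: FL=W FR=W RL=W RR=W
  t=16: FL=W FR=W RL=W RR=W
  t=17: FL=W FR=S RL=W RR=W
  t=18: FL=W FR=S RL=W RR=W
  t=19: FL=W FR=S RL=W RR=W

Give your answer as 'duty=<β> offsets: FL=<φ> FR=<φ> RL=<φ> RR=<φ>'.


duty β = stance ticks per leg = 12
FL: stance ticks = 12; W→S at t=3 → φ=17
FR: stance ticks = 12; W→S at t=17 → φ=3
RL: stance ticks = 12; W→S at t=1 → φ=19
RR: stance ticks = 12; W→S at t=3 → φ=17

duty=12 offsets: FL=17 FR=3 RL=19 RR=17


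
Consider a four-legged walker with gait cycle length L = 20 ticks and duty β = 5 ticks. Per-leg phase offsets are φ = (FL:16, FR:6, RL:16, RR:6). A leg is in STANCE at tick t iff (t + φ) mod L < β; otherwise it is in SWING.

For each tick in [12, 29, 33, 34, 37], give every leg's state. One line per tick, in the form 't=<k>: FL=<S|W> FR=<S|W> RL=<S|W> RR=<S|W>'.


t=12: FL=W FR=W RL=W RR=W
t=29: FL=W FR=W RL=W RR=W
t=33: FL=W FR=W RL=W RR=W
t=34: FL=W FR=S RL=W RR=S
t=37: FL=W FR=S RL=W RR=S

t=12: phase=(8,18,8,18) vs β=5 → FL=W FR=W RL=W RR=W
t=29: phase=(5,15,5,15) vs β=5 → FL=W FR=W RL=W RR=W
t=33: phase=(9,19,9,19) vs β=5 → FL=W FR=W RL=W RR=W
t=34: phase=(10,0,10,0) vs β=5 → FL=W FR=S RL=W RR=S
t=37: phase=(13,3,13,3) vs β=5 → FL=W FR=S RL=W RR=S


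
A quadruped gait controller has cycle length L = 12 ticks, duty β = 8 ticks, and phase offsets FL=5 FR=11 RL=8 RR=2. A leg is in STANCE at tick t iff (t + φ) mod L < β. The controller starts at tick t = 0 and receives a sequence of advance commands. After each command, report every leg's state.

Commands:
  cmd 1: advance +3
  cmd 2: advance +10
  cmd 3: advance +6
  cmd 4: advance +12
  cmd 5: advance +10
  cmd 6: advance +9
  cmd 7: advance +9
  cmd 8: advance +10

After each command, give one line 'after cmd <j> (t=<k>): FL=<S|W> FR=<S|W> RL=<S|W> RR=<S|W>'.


after cmd 1 (t=3): FL=W FR=S RL=W RR=S
after cmd 2 (t=13): FL=S FR=S RL=W RR=S
after cmd 3 (t=19): FL=S FR=S RL=S RR=W
after cmd 4 (t=31): FL=S FR=S RL=S RR=W
after cmd 5 (t=41): FL=W FR=S RL=S RR=S
after cmd 6 (t=50): FL=S FR=S RL=W RR=S
after cmd 7 (t=59): FL=S FR=W RL=S RR=S
after cmd 8 (t=69): FL=S FR=W RL=S RR=W

start t=0: FL=S FR=W RL=W RR=S
cmd 1: advance +3 → t=3, phase=(8,2,11,5) → FL=W FR=S RL=W RR=S
cmd 2: advance +10 → t=13, phase=(6,0,9,3) → FL=S FR=S RL=W RR=S
cmd 3: advance +6 → t=19, phase=(0,6,3,9) → FL=S FR=S RL=S RR=W
cmd 4: advance +12 → t=31, phase=(0,6,3,9) → FL=S FR=S RL=S RR=W
cmd 5: advance +10 → t=41, phase=(10,4,1,7) → FL=W FR=S RL=S RR=S
cmd 6: advance +9 → t=50, phase=(7,1,10,4) → FL=S FR=S RL=W RR=S
cmd 7: advance +9 → t=59, phase=(4,10,7,1) → FL=S FR=W RL=S RR=S
cmd 8: advance +10 → t=69, phase=(2,8,5,11) → FL=S FR=W RL=S RR=W


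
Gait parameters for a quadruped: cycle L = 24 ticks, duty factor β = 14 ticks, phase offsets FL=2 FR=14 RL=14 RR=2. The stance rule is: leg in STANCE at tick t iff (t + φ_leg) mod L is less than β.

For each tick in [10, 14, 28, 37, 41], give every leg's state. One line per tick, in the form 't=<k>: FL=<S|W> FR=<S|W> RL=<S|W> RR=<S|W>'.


t=10: FL=S FR=S RL=S RR=S
t=14: FL=W FR=S RL=S RR=W
t=28: FL=S FR=W RL=W RR=S
t=37: FL=W FR=S RL=S RR=W
t=41: FL=W FR=S RL=S RR=W

t=10: phase=(12,0,0,12) vs β=14 → FL=S FR=S RL=S RR=S
t=14: phase=(16,4,4,16) vs β=14 → FL=W FR=S RL=S RR=W
t=28: phase=(6,18,18,6) vs β=14 → FL=S FR=W RL=W RR=S
t=37: phase=(15,3,3,15) vs β=14 → FL=W FR=S RL=S RR=W
t=41: phase=(19,7,7,19) vs β=14 → FL=W FR=S RL=S RR=W


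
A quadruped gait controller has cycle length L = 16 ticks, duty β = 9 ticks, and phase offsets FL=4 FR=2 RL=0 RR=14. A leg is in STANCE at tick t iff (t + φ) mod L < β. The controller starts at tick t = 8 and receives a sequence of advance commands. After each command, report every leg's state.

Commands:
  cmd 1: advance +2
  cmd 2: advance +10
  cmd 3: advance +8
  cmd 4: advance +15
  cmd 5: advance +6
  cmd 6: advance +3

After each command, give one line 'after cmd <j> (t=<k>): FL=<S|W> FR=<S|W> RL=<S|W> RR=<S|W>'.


after cmd 1 (t=10): FL=W FR=W RL=W RR=S
after cmd 2 (t=20): FL=S FR=S RL=S RR=S
after cmd 3 (t=28): FL=S FR=W RL=W RR=W
after cmd 4 (t=43): FL=W FR=W RL=W RR=W
after cmd 5 (t=49): FL=S FR=S RL=S RR=W
after cmd 6 (t=52): FL=S FR=S RL=S RR=S

start t=8: FL=W FR=W RL=S RR=S
cmd 1: advance +2 → t=10, phase=(14,12,10,8) → FL=W FR=W RL=W RR=S
cmd 2: advance +10 → t=20, phase=(8,6,4,2) → FL=S FR=S RL=S RR=S
cmd 3: advance +8 → t=28, phase=(0,14,12,10) → FL=S FR=W RL=W RR=W
cmd 4: advance +15 → t=43, phase=(15,13,11,9) → FL=W FR=W RL=W RR=W
cmd 5: advance +6 → t=49, phase=(5,3,1,15) → FL=S FR=S RL=S RR=W
cmd 6: advance +3 → t=52, phase=(8,6,4,2) → FL=S FR=S RL=S RR=S


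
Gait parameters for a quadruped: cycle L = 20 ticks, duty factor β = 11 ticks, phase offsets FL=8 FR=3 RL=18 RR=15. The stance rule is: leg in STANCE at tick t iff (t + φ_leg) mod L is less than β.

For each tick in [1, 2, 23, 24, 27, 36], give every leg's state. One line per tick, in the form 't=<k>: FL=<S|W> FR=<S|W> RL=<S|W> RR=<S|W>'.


t=1: phase=(9,4,19,16) vs β=11 → FL=S FR=S RL=W RR=W
t=2: phase=(10,5,0,17) vs β=11 → FL=S FR=S RL=S RR=W
t=23: phase=(11,6,1,18) vs β=11 → FL=W FR=S RL=S RR=W
t=24: phase=(12,7,2,19) vs β=11 → FL=W FR=S RL=S RR=W
t=27: phase=(15,10,5,2) vs β=11 → FL=W FR=S RL=S RR=S
t=36: phase=(4,19,14,11) vs β=11 → FL=S FR=W RL=W RR=W

t=1: FL=S FR=S RL=W RR=W
t=2: FL=S FR=S RL=S RR=W
t=23: FL=W FR=S RL=S RR=W
t=24: FL=W FR=S RL=S RR=W
t=27: FL=W FR=S RL=S RR=S
t=36: FL=S FR=W RL=W RR=W


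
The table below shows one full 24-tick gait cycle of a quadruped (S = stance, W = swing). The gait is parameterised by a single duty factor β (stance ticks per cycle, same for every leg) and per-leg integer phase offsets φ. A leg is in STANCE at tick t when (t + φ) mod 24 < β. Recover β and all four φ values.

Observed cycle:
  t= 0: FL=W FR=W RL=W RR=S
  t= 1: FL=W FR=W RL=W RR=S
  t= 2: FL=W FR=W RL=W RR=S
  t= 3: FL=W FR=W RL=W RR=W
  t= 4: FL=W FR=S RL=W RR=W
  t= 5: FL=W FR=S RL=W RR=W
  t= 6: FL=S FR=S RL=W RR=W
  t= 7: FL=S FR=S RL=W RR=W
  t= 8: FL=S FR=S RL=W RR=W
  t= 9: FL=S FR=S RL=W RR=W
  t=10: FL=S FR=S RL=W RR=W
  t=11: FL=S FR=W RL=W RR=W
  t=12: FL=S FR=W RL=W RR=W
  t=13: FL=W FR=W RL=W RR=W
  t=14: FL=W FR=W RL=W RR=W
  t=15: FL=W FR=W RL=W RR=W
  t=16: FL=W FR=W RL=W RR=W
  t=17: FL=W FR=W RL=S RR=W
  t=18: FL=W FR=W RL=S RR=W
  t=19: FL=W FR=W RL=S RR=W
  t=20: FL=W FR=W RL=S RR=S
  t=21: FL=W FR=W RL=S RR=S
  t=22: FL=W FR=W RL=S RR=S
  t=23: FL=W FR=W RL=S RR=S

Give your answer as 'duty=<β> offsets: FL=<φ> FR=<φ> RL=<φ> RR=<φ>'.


duty=7 offsets: FL=18 FR=20 RL=7 RR=4

duty β = stance ticks per leg = 7
FL: stance ticks = 7; W→S at t=6 → φ=18
FR: stance ticks = 7; W→S at t=4 → φ=20
RL: stance ticks = 7; W→S at t=17 → φ=7
RR: stance ticks = 7; W→S at t=20 → φ=4


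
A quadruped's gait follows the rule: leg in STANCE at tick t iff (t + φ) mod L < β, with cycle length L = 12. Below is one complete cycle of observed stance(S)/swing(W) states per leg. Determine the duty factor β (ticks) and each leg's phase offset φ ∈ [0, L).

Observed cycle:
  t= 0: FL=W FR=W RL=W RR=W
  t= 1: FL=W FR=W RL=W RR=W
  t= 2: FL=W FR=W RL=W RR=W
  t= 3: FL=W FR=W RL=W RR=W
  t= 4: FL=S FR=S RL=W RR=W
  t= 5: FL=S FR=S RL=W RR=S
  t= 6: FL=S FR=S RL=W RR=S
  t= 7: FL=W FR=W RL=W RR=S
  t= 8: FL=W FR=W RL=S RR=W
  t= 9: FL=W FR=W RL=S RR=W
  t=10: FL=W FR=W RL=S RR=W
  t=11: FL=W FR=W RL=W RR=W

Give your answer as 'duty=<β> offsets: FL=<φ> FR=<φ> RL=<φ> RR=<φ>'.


duty β = stance ticks per leg = 3
FL: stance ticks = 3; W→S at t=4 → φ=8
FR: stance ticks = 3; W→S at t=4 → φ=8
RL: stance ticks = 3; W→S at t=8 → φ=4
RR: stance ticks = 3; W→S at t=5 → φ=7

duty=3 offsets: FL=8 FR=8 RL=4 RR=7


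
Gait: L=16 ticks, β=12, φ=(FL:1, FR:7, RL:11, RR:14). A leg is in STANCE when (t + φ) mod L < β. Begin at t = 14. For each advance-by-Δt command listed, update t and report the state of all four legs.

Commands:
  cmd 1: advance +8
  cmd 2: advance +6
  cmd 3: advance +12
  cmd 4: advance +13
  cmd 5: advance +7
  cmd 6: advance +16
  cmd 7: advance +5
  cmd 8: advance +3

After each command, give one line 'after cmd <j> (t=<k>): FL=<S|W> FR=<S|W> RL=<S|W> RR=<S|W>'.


after cmd 1 (t=22): FL=S FR=W RL=S RR=S
after cmd 2 (t=28): FL=W FR=S RL=S RR=S
after cmd 3 (t=40): FL=S FR=W RL=S RR=S
after cmd 4 (t=53): FL=S FR=W RL=S RR=S
after cmd 5 (t=60): FL=W FR=S RL=S RR=S
after cmd 6 (t=76): FL=W FR=S RL=S RR=S
after cmd 7 (t=81): FL=S FR=S RL=W RR=W
after cmd 8 (t=84): FL=S FR=S RL=W RR=S

start t=14: FL=W FR=S RL=S RR=W
cmd 1: advance +8 → t=22, phase=(7,13,1,4) → FL=S FR=W RL=S RR=S
cmd 2: advance +6 → t=28, phase=(13,3,7,10) → FL=W FR=S RL=S RR=S
cmd 3: advance +12 → t=40, phase=(9,15,3,6) → FL=S FR=W RL=S RR=S
cmd 4: advance +13 → t=53, phase=(6,12,0,3) → FL=S FR=W RL=S RR=S
cmd 5: advance +7 → t=60, phase=(13,3,7,10) → FL=W FR=S RL=S RR=S
cmd 6: advance +16 → t=76, phase=(13,3,7,10) → FL=W FR=S RL=S RR=S
cmd 7: advance +5 → t=81, phase=(2,8,12,15) → FL=S FR=S RL=W RR=W
cmd 8: advance +3 → t=84, phase=(5,11,15,2) → FL=S FR=S RL=W RR=S


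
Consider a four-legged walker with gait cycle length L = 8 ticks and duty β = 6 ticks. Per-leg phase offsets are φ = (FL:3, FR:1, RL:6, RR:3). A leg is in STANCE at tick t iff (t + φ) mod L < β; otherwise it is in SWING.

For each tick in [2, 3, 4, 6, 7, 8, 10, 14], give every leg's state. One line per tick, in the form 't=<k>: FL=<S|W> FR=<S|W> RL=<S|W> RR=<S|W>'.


t=2: phase=(5,3,0,5) vs β=6 → FL=S FR=S RL=S RR=S
t=3: phase=(6,4,1,6) vs β=6 → FL=W FR=S RL=S RR=W
t=4: phase=(7,5,2,7) vs β=6 → FL=W FR=S RL=S RR=W
t=6: phase=(1,7,4,1) vs β=6 → FL=S FR=W RL=S RR=S
t=7: phase=(2,0,5,2) vs β=6 → FL=S FR=S RL=S RR=S
t=8: phase=(3,1,6,3) vs β=6 → FL=S FR=S RL=W RR=S
t=10: phase=(5,3,0,5) vs β=6 → FL=S FR=S RL=S RR=S
t=14: phase=(1,7,4,1) vs β=6 → FL=S FR=W RL=S RR=S

t=2: FL=S FR=S RL=S RR=S
t=3: FL=W FR=S RL=S RR=W
t=4: FL=W FR=S RL=S RR=W
t=6: FL=S FR=W RL=S RR=S
t=7: FL=S FR=S RL=S RR=S
t=8: FL=S FR=S RL=W RR=S
t=10: FL=S FR=S RL=S RR=S
t=14: FL=S FR=W RL=S RR=S


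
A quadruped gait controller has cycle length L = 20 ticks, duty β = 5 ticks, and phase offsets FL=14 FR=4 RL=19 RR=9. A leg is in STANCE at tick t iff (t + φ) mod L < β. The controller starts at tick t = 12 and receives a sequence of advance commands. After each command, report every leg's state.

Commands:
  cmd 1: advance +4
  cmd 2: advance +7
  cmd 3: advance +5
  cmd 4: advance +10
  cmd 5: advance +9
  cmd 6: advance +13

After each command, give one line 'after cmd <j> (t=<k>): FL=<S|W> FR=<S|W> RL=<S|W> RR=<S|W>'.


after cmd 1 (t=16): FL=W FR=S RL=W RR=W
after cmd 2 (t=23): FL=W FR=W RL=S RR=W
after cmd 3 (t=28): FL=S FR=W RL=W RR=W
after cmd 4 (t=38): FL=W FR=S RL=W RR=W
after cmd 5 (t=47): FL=S FR=W RL=W RR=W
after cmd 6 (t=60): FL=W FR=S RL=W RR=W

start t=12: FL=W FR=W RL=W RR=S
cmd 1: advance +4 → t=16, phase=(10,0,15,5) → FL=W FR=S RL=W RR=W
cmd 2: advance +7 → t=23, phase=(17,7,2,12) → FL=W FR=W RL=S RR=W
cmd 3: advance +5 → t=28, phase=(2,12,7,17) → FL=S FR=W RL=W RR=W
cmd 4: advance +10 → t=38, phase=(12,2,17,7) → FL=W FR=S RL=W RR=W
cmd 5: advance +9 → t=47, phase=(1,11,6,16) → FL=S FR=W RL=W RR=W
cmd 6: advance +13 → t=60, phase=(14,4,19,9) → FL=W FR=S RL=W RR=W


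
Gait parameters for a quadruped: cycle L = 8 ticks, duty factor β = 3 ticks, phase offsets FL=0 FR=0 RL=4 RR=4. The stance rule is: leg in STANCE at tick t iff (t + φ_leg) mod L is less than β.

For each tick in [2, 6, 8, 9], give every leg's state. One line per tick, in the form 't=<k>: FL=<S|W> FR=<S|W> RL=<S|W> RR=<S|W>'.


t=2: phase=(2,2,6,6) vs β=3 → FL=S FR=S RL=W RR=W
t=6: phase=(6,6,2,2) vs β=3 → FL=W FR=W RL=S RR=S
t=8: phase=(0,0,4,4) vs β=3 → FL=S FR=S RL=W RR=W
t=9: phase=(1,1,5,5) vs β=3 → FL=S FR=S RL=W RR=W

t=2: FL=S FR=S RL=W RR=W
t=6: FL=W FR=W RL=S RR=S
t=8: FL=S FR=S RL=W RR=W
t=9: FL=S FR=S RL=W RR=W


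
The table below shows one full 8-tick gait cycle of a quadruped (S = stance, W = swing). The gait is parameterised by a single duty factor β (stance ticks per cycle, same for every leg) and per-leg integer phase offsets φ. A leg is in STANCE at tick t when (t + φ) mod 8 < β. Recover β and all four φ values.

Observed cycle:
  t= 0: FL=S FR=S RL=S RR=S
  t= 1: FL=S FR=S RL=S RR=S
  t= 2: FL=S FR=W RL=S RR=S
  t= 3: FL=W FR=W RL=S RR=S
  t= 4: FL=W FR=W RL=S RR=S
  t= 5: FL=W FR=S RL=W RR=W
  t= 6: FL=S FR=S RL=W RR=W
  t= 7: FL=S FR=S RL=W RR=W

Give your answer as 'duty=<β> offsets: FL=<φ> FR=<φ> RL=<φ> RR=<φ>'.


duty=5 offsets: FL=2 FR=3 RL=0 RR=0

duty β = stance ticks per leg = 5
FL: stance ticks = 5; W→S at t=6 → φ=2
FR: stance ticks = 5; W→S at t=5 → φ=3
RL: stance ticks = 5; W→S at t=0 → φ=0
RR: stance ticks = 5; W→S at t=0 → φ=0


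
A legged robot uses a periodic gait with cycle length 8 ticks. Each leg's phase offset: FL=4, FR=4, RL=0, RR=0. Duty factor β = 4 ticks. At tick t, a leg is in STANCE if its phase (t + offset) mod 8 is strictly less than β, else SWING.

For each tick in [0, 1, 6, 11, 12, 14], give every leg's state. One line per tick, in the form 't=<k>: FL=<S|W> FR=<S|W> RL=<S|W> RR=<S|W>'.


t=0: phase=(4,4,0,0) vs β=4 → FL=W FR=W RL=S RR=S
t=1: phase=(5,5,1,1) vs β=4 → FL=W FR=W RL=S RR=S
t=6: phase=(2,2,6,6) vs β=4 → FL=S FR=S RL=W RR=W
t=11: phase=(7,7,3,3) vs β=4 → FL=W FR=W RL=S RR=S
t=12: phase=(0,0,4,4) vs β=4 → FL=S FR=S RL=W RR=W
t=14: phase=(2,2,6,6) vs β=4 → FL=S FR=S RL=W RR=W

t=0: FL=W FR=W RL=S RR=S
t=1: FL=W FR=W RL=S RR=S
t=6: FL=S FR=S RL=W RR=W
t=11: FL=W FR=W RL=S RR=S
t=12: FL=S FR=S RL=W RR=W
t=14: FL=S FR=S RL=W RR=W


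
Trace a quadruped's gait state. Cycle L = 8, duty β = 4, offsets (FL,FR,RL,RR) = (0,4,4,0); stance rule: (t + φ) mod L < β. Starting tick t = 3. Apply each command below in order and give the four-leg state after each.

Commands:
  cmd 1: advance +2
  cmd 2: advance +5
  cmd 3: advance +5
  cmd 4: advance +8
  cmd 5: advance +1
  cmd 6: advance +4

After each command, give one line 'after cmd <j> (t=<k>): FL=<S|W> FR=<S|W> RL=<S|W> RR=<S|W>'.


after cmd 1 (t=5): FL=W FR=S RL=S RR=W
after cmd 2 (t=10): FL=S FR=W RL=W RR=S
after cmd 3 (t=15): FL=W FR=S RL=S RR=W
after cmd 4 (t=23): FL=W FR=S RL=S RR=W
after cmd 5 (t=24): FL=S FR=W RL=W RR=S
after cmd 6 (t=28): FL=W FR=S RL=S RR=W

start t=3: FL=S FR=W RL=W RR=S
cmd 1: advance +2 → t=5, phase=(5,1,1,5) → FL=W FR=S RL=S RR=W
cmd 2: advance +5 → t=10, phase=(2,6,6,2) → FL=S FR=W RL=W RR=S
cmd 3: advance +5 → t=15, phase=(7,3,3,7) → FL=W FR=S RL=S RR=W
cmd 4: advance +8 → t=23, phase=(7,3,3,7) → FL=W FR=S RL=S RR=W
cmd 5: advance +1 → t=24, phase=(0,4,4,0) → FL=S FR=W RL=W RR=S
cmd 6: advance +4 → t=28, phase=(4,0,0,4) → FL=W FR=S RL=S RR=W


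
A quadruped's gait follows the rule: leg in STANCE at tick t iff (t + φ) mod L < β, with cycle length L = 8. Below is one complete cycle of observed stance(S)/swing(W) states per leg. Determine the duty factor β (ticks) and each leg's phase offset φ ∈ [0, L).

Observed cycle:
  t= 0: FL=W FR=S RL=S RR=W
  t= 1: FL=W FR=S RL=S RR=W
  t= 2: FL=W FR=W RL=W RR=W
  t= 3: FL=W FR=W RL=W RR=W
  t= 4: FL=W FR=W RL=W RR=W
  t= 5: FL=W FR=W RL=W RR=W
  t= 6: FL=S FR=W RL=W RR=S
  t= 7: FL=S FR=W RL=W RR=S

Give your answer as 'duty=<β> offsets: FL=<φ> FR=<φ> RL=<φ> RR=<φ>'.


duty=2 offsets: FL=2 FR=0 RL=0 RR=2

duty β = stance ticks per leg = 2
FL: stance ticks = 2; W→S at t=6 → φ=2
FR: stance ticks = 2; W→S at t=0 → φ=0
RL: stance ticks = 2; W→S at t=0 → φ=0
RR: stance ticks = 2; W→S at t=6 → φ=2


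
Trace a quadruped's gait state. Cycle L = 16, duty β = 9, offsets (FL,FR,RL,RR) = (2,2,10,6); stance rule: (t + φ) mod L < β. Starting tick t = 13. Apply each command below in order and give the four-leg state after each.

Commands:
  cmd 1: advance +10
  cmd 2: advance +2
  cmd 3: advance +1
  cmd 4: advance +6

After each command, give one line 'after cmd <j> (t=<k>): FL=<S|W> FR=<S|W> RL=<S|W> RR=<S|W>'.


after cmd 1 (t=23): FL=W FR=W RL=S RR=W
after cmd 2 (t=25): FL=W FR=W RL=S RR=W
after cmd 3 (t=26): FL=W FR=W RL=S RR=S
after cmd 4 (t=32): FL=S FR=S RL=W RR=S

start t=13: FL=W FR=W RL=S RR=S
cmd 1: advance +10 → t=23, phase=(9,9,1,13) → FL=W FR=W RL=S RR=W
cmd 2: advance +2 → t=25, phase=(11,11,3,15) → FL=W FR=W RL=S RR=W
cmd 3: advance +1 → t=26, phase=(12,12,4,0) → FL=W FR=W RL=S RR=S
cmd 4: advance +6 → t=32, phase=(2,2,10,6) → FL=S FR=S RL=W RR=S


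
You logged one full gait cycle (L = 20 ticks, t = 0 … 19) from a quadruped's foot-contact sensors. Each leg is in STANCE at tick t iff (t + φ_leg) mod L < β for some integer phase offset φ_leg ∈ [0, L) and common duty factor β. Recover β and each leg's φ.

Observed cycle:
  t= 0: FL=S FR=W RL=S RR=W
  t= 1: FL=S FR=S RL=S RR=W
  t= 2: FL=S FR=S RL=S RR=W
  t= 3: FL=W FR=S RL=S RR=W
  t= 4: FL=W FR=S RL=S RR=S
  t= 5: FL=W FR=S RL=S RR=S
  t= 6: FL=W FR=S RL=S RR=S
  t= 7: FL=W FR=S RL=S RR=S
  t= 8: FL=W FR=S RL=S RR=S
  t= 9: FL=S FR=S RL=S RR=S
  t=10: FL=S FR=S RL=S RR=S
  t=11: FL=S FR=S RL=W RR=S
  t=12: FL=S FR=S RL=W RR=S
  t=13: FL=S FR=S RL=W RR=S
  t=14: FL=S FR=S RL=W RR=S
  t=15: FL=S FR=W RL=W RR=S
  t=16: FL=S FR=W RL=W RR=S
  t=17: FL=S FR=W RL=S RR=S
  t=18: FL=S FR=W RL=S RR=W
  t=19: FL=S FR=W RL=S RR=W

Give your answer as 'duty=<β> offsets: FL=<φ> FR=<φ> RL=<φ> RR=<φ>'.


duty=14 offsets: FL=11 FR=19 RL=3 RR=16

duty β = stance ticks per leg = 14
FL: stance ticks = 14; W→S at t=9 → φ=11
FR: stance ticks = 14; W→S at t=1 → φ=19
RL: stance ticks = 14; W→S at t=17 → φ=3
RR: stance ticks = 14; W→S at t=4 → φ=16


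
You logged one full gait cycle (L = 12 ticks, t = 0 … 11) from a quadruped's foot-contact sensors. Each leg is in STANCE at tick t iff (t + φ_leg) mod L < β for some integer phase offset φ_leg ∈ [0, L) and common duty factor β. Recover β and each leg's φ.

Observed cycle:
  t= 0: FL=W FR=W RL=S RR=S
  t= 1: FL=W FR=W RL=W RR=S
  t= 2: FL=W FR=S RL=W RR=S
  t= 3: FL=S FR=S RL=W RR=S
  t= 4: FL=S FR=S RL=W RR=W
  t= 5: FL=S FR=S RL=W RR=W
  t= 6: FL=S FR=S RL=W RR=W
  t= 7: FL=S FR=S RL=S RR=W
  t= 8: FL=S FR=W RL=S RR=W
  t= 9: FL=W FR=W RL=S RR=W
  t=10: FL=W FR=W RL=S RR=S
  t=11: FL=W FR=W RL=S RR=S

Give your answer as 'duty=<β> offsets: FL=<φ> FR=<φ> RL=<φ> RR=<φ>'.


duty β = stance ticks per leg = 6
FL: stance ticks = 6; W→S at t=3 → φ=9
FR: stance ticks = 6; W→S at t=2 → φ=10
RL: stance ticks = 6; W→S at t=7 → φ=5
RR: stance ticks = 6; W→S at t=10 → φ=2

duty=6 offsets: FL=9 FR=10 RL=5 RR=2


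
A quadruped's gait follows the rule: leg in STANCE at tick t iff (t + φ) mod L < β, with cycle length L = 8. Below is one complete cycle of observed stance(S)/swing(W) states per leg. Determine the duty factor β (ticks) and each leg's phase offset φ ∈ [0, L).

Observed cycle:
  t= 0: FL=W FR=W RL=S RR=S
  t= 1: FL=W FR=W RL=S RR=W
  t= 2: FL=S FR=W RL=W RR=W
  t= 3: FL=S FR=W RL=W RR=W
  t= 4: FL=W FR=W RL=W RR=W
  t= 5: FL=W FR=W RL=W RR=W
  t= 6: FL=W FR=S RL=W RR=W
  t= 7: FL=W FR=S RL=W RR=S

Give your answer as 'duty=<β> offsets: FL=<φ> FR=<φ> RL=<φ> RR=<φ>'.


duty=2 offsets: FL=6 FR=2 RL=0 RR=1

duty β = stance ticks per leg = 2
FL: stance ticks = 2; W→S at t=2 → φ=6
FR: stance ticks = 2; W→S at t=6 → φ=2
RL: stance ticks = 2; W→S at t=0 → φ=0
RR: stance ticks = 2; W→S at t=7 → φ=1
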